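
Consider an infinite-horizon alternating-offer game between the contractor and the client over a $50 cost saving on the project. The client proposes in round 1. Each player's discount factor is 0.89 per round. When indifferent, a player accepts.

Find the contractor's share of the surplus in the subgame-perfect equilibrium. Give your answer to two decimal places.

23.54

In a stationary SPE each proposer offers the other exactly their discounted continuation value.
If the client keeps x when proposing and the contractor keeps y when proposing, then x = 50 − 0.89y and y = 50 − 0.89x.
Solving: x = 50(1 − 0.89) / (1 − 0.89·0.89) = 5.5 / 0.2079 ≈ 26.4550.
The contractor gets 50 − 26.4550 ≈ 23.5450.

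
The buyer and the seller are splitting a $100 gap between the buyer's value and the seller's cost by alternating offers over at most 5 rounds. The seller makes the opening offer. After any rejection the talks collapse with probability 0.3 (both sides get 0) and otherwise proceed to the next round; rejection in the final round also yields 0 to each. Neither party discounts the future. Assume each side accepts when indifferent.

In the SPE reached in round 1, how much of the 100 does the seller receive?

68.71

Round 5 (the seller proposes): the buyer will accept anything ≥ 0, so the seller offers 0 and keeps 100.
Round 4 (the buyer proposes): rejecting gives the seller an expected 0.7 × 100 = 70. The buyer offers 70 and keeps 100 − 70 = 30.
Round 3 (the seller proposes): rejecting gives the buyer an expected 0.7 × 30 = 21, so the seller offers 21, keeping 79.
Round 2 (the buyer proposes): rejecting gives the seller an expected 0.7 × 79 = 55.3; the buyer offers that and keeps 44.7.
Round 1 (the seller proposes): rejecting gives the buyer an expected 0.7 × 44.7 = 31.29; the seller offers that and keeps 68.71.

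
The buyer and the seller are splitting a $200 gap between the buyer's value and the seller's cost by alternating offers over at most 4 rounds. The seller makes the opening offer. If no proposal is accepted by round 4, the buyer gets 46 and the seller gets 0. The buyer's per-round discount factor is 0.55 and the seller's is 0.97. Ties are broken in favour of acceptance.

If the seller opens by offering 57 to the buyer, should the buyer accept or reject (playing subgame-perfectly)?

Reject

Work out the buyer's continuation value if the offer is rejected.
Round 4 (the buyer proposes): rejection yields 0 for the seller; the buyer offers 0 and keeps 200.
Round 3 (the seller proposes): the buyer can get 200 next round, worth 0.55 × 200 = 110 now, so the seller offers 110, keeping 90.
Round 2 (the buyer proposes): the seller can get 90 next round, worth 0.97 × 90 = 87.3 now. The buyer offers 87.3 and keeps 200 − 87.3 = 112.7.
So by rejecting in round 1, the buyer gets 112.7 next round, worth 0.55 × 112.7 = 61.985 now.
Offer 57 < 61.985, so the buyer rejects.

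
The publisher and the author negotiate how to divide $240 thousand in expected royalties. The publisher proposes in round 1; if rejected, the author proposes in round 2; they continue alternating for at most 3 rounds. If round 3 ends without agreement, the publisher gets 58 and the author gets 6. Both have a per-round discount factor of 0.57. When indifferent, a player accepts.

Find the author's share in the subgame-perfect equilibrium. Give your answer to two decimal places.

Round 3 (the publisher proposes): the author gets 6 if talks fail, so the publisher offers 6 and keeps 234.
Round 2 (the author proposes): the publisher can get 234 next round, worth 0.57 × 234 = 133.38 now, so the author offers 133.38, keeping 106.62.
Round 1 (the publisher proposes): the author can get 106.62 next round, worth 0.57 × 106.62 = 60.7734 now; the publisher offers that and keeps 179.2266.

60.77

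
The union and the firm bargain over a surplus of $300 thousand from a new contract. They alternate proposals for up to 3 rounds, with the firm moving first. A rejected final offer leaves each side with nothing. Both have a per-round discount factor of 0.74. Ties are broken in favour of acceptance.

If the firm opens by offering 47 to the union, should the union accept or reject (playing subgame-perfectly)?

Round 3 (the firm proposes): the union will accept anything ≥ 0, so the firm offers 0 and keeps 300.
Round 2 (the union proposes): the firm can get 300 next round, worth 0.74 × 300 = 222 now, so the union offers 222, keeping 78.
So by rejecting in round 1, the union gets 78 next round, worth 0.74 × 78 = 57.72 now.
Offer 47 < 57.72, so the union rejects.

Reject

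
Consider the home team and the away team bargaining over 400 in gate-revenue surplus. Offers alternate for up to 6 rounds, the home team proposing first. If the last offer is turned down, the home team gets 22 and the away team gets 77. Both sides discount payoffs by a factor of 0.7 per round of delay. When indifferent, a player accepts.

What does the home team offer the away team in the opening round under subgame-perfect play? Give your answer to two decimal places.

188.69

Round 6 (the away team proposes): the home team gets 22 if talks fail, so the away team offers 22 and keeps 378.
Round 5 (the home team proposes): the away team can get 378 next round, worth 0.7 × 378 = 264.6 now; the home team offers that and keeps 135.4.
Round 4 (the away team proposes): the home team can get 135.4 next round, worth 0.7 × 135.4 = 94.78 now; the away team offers that and keeps 305.22.
Round 3 (the home team proposes): the away team can get 305.22 next round, worth 0.7 × 305.22 = 213.654 now. The home team offers 213.654 and keeps 400 − 213.654 = 186.346.
Round 2 (the away team proposes): the home team can get 186.346 next round, worth 0.7 × 186.346 = 130.4422 now; the away team offers that and keeps 269.5578.
Round 1 (the home team proposes): the away team can get 269.5578 next round, worth 0.7 × 269.5578 = 188.69046 now. The home team offers 188.69046 and keeps 400 − 188.69046 = 211.30954.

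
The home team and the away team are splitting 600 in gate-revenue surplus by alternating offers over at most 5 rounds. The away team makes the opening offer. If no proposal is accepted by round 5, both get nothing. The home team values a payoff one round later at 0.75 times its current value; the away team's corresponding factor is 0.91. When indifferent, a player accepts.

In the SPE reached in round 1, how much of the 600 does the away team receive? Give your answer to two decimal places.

531.86

Round 5 (the away team proposes): rejection yields 0 for the home team; the away team offers 0 and keeps 600.
Round 4 (the home team proposes): the away team can get 600 next round, worth 0.91 × 600 = 546 now; the home team offers that and keeps 54.
Round 3 (the away team proposes): the home team can get 54 next round, worth 0.75 × 54 = 40.5 now. The away team offers 40.5 and keeps 600 − 40.5 = 559.5.
Round 2 (the home team proposes): the away team can get 559.5 next round, worth 0.91 × 559.5 = 509.145 now; the home team offers that and keeps 90.855.
Round 1 (the away team proposes): the home team can get 90.855 next round, worth 0.75 × 90.855 = 68.14125 now, so the away team offers 68.14125, keeping 531.85875.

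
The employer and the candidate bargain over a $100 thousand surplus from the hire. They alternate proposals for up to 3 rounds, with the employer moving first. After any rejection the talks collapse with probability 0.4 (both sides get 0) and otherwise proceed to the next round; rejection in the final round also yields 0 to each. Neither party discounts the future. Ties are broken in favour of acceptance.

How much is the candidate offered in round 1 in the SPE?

24

Round 3 (the employer proposes): the candidate will accept anything ≥ 0, so the employer offers 0 and keeps 100.
Round 2 (the candidate proposes): rejecting gives the employer an expected 0.6 × 100 = 60. The candidate offers 60 and keeps 100 − 60 = 40.
Round 1 (the employer proposes): rejecting gives the candidate an expected 0.6 × 40 = 24; the employer offers that and keeps 76.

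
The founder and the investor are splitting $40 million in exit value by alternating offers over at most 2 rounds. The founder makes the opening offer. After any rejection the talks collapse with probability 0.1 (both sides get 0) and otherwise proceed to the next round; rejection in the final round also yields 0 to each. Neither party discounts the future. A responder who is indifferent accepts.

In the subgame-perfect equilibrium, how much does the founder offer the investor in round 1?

Round 2 (the investor proposes): the founder will accept anything ≥ 0, so the investor offers 0 and keeps 40.
Round 1 (the founder proposes): rejecting gives the investor an expected 0.9 × 40 = 36, so the founder offers 36, keeping 4.

36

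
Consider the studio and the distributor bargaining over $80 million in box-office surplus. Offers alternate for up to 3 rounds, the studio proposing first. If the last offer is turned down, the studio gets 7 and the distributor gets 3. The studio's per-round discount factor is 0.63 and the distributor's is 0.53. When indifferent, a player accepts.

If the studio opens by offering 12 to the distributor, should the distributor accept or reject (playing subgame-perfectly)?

Work out the distributor's continuation value if the offer is rejected.
Round 3 (the studio proposes): the distributor gets 3 if talks fail, so the studio offers 3 and keeps 77.
Round 2 (the distributor proposes): the studio can get 77 next round, worth 0.63 × 77 = 48.51 now. The distributor offers 48.51 and keeps 80 − 48.51 = 31.49.
So by rejecting in round 1, the distributor gets 31.49 next round, worth 0.53 × 31.49 = 16.6897 now.
Offer 12 < 16.6897, so the distributor rejects.

Reject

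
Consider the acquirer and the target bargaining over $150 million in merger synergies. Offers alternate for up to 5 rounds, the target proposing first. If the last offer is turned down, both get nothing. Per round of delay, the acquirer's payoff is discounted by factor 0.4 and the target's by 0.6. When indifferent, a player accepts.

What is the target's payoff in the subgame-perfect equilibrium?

Round 5 (the target proposes): rejection yields 0 for the acquirer; the target offers 0 and keeps 150.
Round 4 (the acquirer proposes): the target can get 150 next round, worth 0.6 × 150 = 90 now. The acquirer offers 90 and keeps 150 − 90 = 60.
Round 3 (the target proposes): the acquirer can get 60 next round, worth 0.4 × 60 = 24 now; the target offers that and keeps 126.
Round 2 (the acquirer proposes): the target can get 126 next round, worth 0.6 × 126 = 75.6 now. The acquirer offers 75.6 and keeps 150 − 75.6 = 74.4.
Round 1 (the target proposes): the acquirer can get 74.4 next round, worth 0.4 × 74.4 = 29.76 now, so the target offers 29.76, keeping 120.24.

120.24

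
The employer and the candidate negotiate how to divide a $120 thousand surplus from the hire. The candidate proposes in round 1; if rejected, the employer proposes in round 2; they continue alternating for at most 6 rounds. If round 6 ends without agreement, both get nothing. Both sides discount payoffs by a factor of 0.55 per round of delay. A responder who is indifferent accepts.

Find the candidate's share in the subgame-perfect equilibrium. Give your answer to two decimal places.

Round 6 (the employer proposes): the candidate will accept anything ≥ 0, so the employer offers 0 and keeps 120.
Round 5 (the candidate proposes): the employer can get 120 next round, worth 0.55 × 120 = 66 now, so the candidate offers 66, keeping 54.
Round 4 (the employer proposes): the candidate can get 54 next round, worth 0.55 × 54 = 29.7 now. The employer offers 29.7 and keeps 120 − 29.7 = 90.3.
Round 3 (the candidate proposes): the employer can get 90.3 next round, worth 0.55 × 90.3 = 49.665 now, so the candidate offers 49.665, keeping 70.335.
Round 2 (the employer proposes): the candidate can get 70.335 next round, worth 0.55 × 70.335 = 38.68425 now; the employer offers that and keeps 81.31575.
Round 1 (the candidate proposes): the employer can get 81.31575 next round, worth 0.55 × 81.31575 = 44.7236625 now. The candidate offers 44.7236625 and keeps 120 − 44.7236625 = 75.2763375.

75.28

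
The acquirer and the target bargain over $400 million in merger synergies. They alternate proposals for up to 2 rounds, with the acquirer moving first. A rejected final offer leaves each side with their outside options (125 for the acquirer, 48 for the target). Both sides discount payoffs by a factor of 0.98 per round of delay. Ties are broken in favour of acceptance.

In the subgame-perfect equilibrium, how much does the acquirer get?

130.5

Round 2 (the target proposes): the acquirer gets 125 if talks fail, so the target offers 125 and keeps 275.
Round 1 (the acquirer proposes): the target can get 275 next round, worth 0.98 × 275 = 269.5 now. The acquirer offers 269.5 and keeps 400 − 269.5 = 130.5.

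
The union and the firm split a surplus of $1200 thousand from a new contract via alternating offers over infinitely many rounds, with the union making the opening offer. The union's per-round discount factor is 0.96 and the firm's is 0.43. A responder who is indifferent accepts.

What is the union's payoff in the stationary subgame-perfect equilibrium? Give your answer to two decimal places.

Let x be the union's share when the union proposes and y be the firm's share when the firm proposes.
The firm accepts iff offered ≥ 0.43·y, so x = 1200 − 0.43y. Symmetrically y = 1200 − 0.96x.
Substituting: x = 1200 − 0.43(1200 − 0.96x), giving x(1 − 0.96·0.43) = 1200(1 − 0.43).
So x = 1200 × 0.57 / 0.5872 ≈ 1164.8501, and the firm receives 1200 − x ≈ 35.1499.

1164.85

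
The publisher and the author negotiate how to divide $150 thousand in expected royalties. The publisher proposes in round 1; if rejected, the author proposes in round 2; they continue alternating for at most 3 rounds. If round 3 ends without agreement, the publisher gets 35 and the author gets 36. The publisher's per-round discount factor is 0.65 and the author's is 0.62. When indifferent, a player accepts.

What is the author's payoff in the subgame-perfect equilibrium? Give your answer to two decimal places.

47.06

Solve by backward induction from round 3.
Round 3 (the publisher proposes): the author gets 36 if talks fail, so the publisher offers 36 and keeps 114.
Round 2 (the author proposes): the publisher can get 114 next round, worth 0.65 × 114 = 74.1 now; the author offers that and keeps 75.9.
Round 1 (the publisher proposes): the author can get 75.9 next round, worth 0.62 × 75.9 = 47.058 now; the publisher offers that and keeps 102.942.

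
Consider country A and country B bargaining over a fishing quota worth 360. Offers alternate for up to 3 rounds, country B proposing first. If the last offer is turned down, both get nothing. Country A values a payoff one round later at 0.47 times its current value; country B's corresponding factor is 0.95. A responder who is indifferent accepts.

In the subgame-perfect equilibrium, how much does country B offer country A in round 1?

8.46

Round 3 (country B proposes): country A will accept anything ≥ 0, so country B offers 0 and keeps 360.
Round 2 (country A proposes): country B can get 360 next round, worth 0.95 × 360 = 342 now. Country A offers 342 and keeps 360 − 342 = 18.
Round 1 (country B proposes): country A can get 18 next round, worth 0.47 × 18 = 8.46 now, so country B offers 8.46, keeping 351.54.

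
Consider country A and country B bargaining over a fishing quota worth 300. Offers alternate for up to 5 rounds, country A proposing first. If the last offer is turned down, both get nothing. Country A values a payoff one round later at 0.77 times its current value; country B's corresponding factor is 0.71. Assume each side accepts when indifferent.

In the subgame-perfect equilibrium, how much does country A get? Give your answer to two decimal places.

224.23

Solve by backward induction from round 5.
Round 5 (country A proposes): country B will accept anything ≥ 0, so country A offers 0 and keeps 300.
Round 4 (country B proposes): country A can get 300 next round, worth 0.77 × 300 = 231 now; country B offers that and keeps 69.
Round 3 (country A proposes): country B can get 69 next round, worth 0.71 × 69 = 48.99 now. Country A offers 48.99 and keeps 300 − 48.99 = 251.01.
Round 2 (country B proposes): country A can get 251.01 next round, worth 0.77 × 251.01 = 193.2777 now, so country B offers 193.2777, keeping 106.7223.
Round 1 (country A proposes): country B can get 106.7223 next round, worth 0.71 × 106.7223 = 75.772833 now. Country A offers 75.772833 and keeps 300 − 75.772833 = 224.227167.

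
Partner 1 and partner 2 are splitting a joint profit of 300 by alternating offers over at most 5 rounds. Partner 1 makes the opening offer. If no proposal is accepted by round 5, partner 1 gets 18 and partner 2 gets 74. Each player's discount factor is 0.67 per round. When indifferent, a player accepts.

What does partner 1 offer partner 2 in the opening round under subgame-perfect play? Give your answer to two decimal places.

Round 5 (partner 1 proposes): partner 2 gets 74 if talks fail, so partner 1 offers 74 and keeps 226.
Round 4 (partner 2 proposes): partner 1 can get 226 next round, worth 0.67 × 226 = 151.42 now. Partner 2 offers 151.42 and keeps 300 − 151.42 = 148.58.
Round 3 (partner 1 proposes): partner 2 can get 148.58 next round, worth 0.67 × 148.58 = 99.5486 now, so partner 1 offers 99.5486, keeping 200.4514.
Round 2 (partner 2 proposes): partner 1 can get 200.4514 next round, worth 0.67 × 200.4514 = 134.302438 now. Partner 2 offers 134.302438 and keeps 300 − 134.302438 = 165.697562.
Round 1 (partner 1 proposes): partner 2 can get 165.697562 next round, worth 0.67 × 165.697562 = 111.01736654 now, so partner 1 offers 111.01736654, keeping 188.98263346.

111.02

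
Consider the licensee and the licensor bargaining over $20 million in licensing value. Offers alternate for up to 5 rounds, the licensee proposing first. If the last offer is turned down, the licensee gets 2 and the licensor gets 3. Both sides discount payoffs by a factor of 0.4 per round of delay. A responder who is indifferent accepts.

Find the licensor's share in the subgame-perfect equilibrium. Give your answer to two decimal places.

5.64

By backward induction:
Round 5 (the licensee proposes): the licensor gets 3 if talks fail, so the licensee offers 3 and keeps 17.
Round 4 (the licensor proposes): the licensee can get 17 next round, worth 0.4 × 17 = 6.8 now; the licensor offers that and keeps 13.2.
Round 3 (the licensee proposes): the licensor can get 13.2 next round, worth 0.4 × 13.2 = 5.28 now. The licensee offers 5.28 and keeps 20 − 5.28 = 14.72.
Round 2 (the licensor proposes): the licensee can get 14.72 next round, worth 0.4 × 14.72 = 5.888 now, so the licensor offers 5.888, keeping 14.112.
Round 1 (the licensee proposes): the licensor can get 14.112 next round, worth 0.4 × 14.112 = 5.6448 now; the licensee offers that and keeps 14.3552.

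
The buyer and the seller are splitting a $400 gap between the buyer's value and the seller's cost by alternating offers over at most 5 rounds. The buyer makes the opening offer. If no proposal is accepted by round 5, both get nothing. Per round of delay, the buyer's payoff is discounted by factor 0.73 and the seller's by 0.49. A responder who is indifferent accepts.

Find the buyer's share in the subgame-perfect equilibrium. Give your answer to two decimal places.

328.15

Solve by backward induction from round 5.
Round 5 (the buyer proposes): the seller will accept anything ≥ 0, so the buyer offers 0 and keeps 400.
Round 4 (the seller proposes): the buyer can get 400 next round, worth 0.73 × 400 = 292 now. The seller offers 292 and keeps 400 − 292 = 108.
Round 3 (the buyer proposes): the seller can get 108 next round, worth 0.49 × 108 = 52.92 now. The buyer offers 52.92 and keeps 400 − 52.92 = 347.08.
Round 2 (the seller proposes): the buyer can get 347.08 next round, worth 0.73 × 347.08 = 253.3684 now; the seller offers that and keeps 146.6316.
Round 1 (the buyer proposes): the seller can get 146.6316 next round, worth 0.49 × 146.6316 = 71.849484 now; the buyer offers that and keeps 328.150516.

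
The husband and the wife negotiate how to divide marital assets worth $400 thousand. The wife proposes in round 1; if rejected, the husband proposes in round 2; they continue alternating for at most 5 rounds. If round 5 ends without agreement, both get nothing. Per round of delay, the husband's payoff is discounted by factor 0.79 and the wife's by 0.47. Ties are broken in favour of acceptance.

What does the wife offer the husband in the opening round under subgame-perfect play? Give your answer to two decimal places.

Work backward from the last round.
Round 5 (the wife proposes): rejection yields 0 for the husband; the wife offers 0 and keeps 400.
Round 4 (the husband proposes): the wife can get 400 next round, worth 0.47 × 400 = 188 now. The husband offers 188 and keeps 400 − 188 = 212.
Round 3 (the wife proposes): the husband can get 212 next round, worth 0.79 × 212 = 167.48 now; the wife offers that and keeps 232.52.
Round 2 (the husband proposes): the wife can get 232.52 next round, worth 0.47 × 232.52 = 109.2844 now; the husband offers that and keeps 290.7156.
Round 1 (the wife proposes): the husband can get 290.7156 next round, worth 0.79 × 290.7156 = 229.665324 now. The wife offers 229.665324 and keeps 400 − 229.665324 = 170.334676.

229.67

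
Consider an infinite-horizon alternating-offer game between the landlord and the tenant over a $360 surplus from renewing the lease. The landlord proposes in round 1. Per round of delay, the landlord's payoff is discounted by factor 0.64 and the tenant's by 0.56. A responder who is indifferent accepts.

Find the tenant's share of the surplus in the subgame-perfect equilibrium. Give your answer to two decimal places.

In a stationary SPE each proposer offers the other exactly their discounted continuation value.
If the landlord keeps x when proposing and the tenant keeps y when proposing, then x = 360 − 0.56y and y = 360 − 0.64x.
Solving: x = 360(1 − 0.56) / (1 − 0.64·0.56) = 158.4 / 0.6416 ≈ 246.8828.
The tenant gets 360 − 246.8828 ≈ 113.1172.

113.12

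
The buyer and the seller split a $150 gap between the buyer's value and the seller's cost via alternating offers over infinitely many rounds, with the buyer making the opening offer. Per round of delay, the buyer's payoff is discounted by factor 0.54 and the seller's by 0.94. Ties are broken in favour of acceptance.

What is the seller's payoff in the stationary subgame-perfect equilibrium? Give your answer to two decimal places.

When the buyer proposes, the seller accepts any offer worth at least 0.94 times what the seller would get by proposing next round; and vice versa.
This gives x = 150 − 0.94y and y = 150 − 0.54x, where x and y are each side's share when it proposes.
Hence (1 − 0.94·0.54)x = 150(1 − 0.94), i.e. 0.4924·x = 9.
x ≈ 18.2778; the seller's share is 150 − x ≈ 131.7222.

131.72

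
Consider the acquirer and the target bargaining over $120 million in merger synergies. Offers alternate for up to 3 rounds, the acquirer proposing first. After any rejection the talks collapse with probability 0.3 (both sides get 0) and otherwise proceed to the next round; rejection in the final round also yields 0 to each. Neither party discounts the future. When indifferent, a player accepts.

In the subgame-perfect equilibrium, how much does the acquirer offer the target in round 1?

25.2

Round 3 (the acquirer proposes): the target will accept anything ≥ 0, so the acquirer offers 0 and keeps 120.
Round 2 (the target proposes): rejecting gives the acquirer an expected 0.7 × 120 = 84; the target offers that and keeps 36.
Round 1 (the acquirer proposes): rejecting gives the target an expected 0.7 × 36 = 25.2; the acquirer offers that and keeps 94.8.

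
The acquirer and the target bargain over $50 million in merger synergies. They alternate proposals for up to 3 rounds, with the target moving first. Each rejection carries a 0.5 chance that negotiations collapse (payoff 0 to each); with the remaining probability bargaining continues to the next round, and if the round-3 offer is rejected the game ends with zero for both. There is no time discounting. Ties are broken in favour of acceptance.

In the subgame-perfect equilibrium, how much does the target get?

37.5

By backward induction:
Round 3 (the target proposes): the acquirer will accept anything ≥ 0, so the target offers 0 and keeps 50.
Round 2 (the acquirer proposes): rejecting gives the target an expected 0.5 × 50 = 25, so the acquirer offers 25, keeping 25.
Round 1 (the target proposes): rejecting gives the acquirer an expected 0.5 × 25 = 12.5. The target offers 12.5 and keeps 50 − 12.5 = 37.5.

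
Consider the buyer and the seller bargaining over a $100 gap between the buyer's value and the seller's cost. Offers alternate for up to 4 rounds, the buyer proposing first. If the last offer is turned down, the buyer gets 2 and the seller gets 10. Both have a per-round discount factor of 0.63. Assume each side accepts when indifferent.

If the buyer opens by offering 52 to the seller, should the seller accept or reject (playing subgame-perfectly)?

Accept

Round 4 (the seller proposes): the buyer gets 2 if talks fail, so the seller offers 2 and keeps 98.
Round 3 (the buyer proposes): the seller can get 98 next round, worth 0.63 × 98 = 61.74 now, so the buyer offers 61.74, keeping 38.26.
Round 2 (the seller proposes): the buyer can get 38.26 next round, worth 0.63 × 38.26 = 24.1038 now; the seller offers that and keeps 75.8962.
So by rejecting in round 1, the seller gets 75.8962 next round, worth 0.63 × 75.8962 = 47.814606 now.
Offer 52 ≥ 47.814606, so the seller accepts.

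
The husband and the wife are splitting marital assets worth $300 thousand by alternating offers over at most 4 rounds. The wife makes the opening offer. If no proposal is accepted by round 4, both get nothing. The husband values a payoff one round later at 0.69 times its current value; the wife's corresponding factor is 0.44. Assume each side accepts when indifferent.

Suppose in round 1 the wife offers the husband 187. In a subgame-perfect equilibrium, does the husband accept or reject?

Accept

Round 4 (the husband proposes): the wife will accept anything ≥ 0, so the husband offers 0 and keeps 300.
Round 3 (the wife proposes): the husband can get 300 next round, worth 0.69 × 300 = 207 now. The wife offers 207 and keeps 300 − 207 = 93.
Round 2 (the husband proposes): the wife can get 93 next round, worth 0.44 × 93 = 40.92 now. The husband offers 40.92 and keeps 300 − 40.92 = 259.08.
So by rejecting in round 1, the husband gets 259.08 next round, worth 0.69 × 259.08 = 178.7652 now.
Offer 187 ≥ 178.7652, so the husband accepts.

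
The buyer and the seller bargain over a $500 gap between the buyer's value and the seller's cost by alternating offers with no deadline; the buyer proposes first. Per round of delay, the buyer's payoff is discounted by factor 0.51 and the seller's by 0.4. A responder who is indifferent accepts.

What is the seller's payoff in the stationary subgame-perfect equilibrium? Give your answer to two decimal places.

123.12

Let x be the buyer's share when the buyer proposes and y be the seller's share when the seller proposes.
The seller accepts iff offered ≥ 0.4·y, so x = 500 − 0.4y. Symmetrically y = 500 − 0.51x.
Substituting: x = 500 − 0.4(500 − 0.51x), giving x(1 − 0.51·0.4) = 500(1 − 0.4).
So x = 500 × 0.6 / 0.796 ≈ 376.8844, and the seller receives 500 − x ≈ 123.1156.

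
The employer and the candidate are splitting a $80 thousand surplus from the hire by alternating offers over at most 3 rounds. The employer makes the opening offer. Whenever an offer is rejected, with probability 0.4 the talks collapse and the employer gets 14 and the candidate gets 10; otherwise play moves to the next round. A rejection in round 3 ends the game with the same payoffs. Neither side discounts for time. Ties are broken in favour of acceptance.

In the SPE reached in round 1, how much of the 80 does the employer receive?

By backward induction:
Round 3 (the employer proposes): the candidate gets 10 if talks fail, so the employer offers 10 and keeps 70.
Round 2 (the candidate proposes): rejecting gives the employer an expected 0.6 × 70 + 0.4 × 14 = 47.6. The candidate offers 47.6 and keeps 80 − 47.6 = 32.4.
Round 1 (the employer proposes): rejecting gives the candidate an expected 0.6 × 32.4 + 0.4 × 10 = 23.44. The employer offers 23.44 and keeps 80 − 23.44 = 56.56.

56.56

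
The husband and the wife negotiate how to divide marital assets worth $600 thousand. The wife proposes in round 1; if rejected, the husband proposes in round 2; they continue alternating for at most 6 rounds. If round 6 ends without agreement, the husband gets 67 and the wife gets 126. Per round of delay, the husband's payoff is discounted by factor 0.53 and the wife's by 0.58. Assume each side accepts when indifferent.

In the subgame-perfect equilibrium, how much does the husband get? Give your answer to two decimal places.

Round 6 (the husband proposes): the wife gets 126 if talks fail, so the husband offers 126 and keeps 474.
Round 5 (the wife proposes): the husband can get 474 next round, worth 0.53 × 474 = 251.22 now, so the wife offers 251.22, keeping 348.78.
Round 4 (the husband proposes): the wife can get 348.78 next round, worth 0.58 × 348.78 = 202.2924 now, so the husband offers 202.2924, keeping 397.7076.
Round 3 (the wife proposes): the husband can get 397.7076 next round, worth 0.53 × 397.7076 = 210.785028 now, so the wife offers 210.785028, keeping 389.214972.
Round 2 (the husband proposes): the wife can get 389.214972 next round, worth 0.58 × 389.214972 = 225.74468376 now; the husband offers that and keeps 374.25531624.
Round 1 (the wife proposes): the husband can get 374.25531624 next round, worth 0.53 × 374.25531624 = 198.3553176072 now. The wife offers 198.3553176072 and keeps 600 − 198.3553176072 = 401.6446823928.

198.36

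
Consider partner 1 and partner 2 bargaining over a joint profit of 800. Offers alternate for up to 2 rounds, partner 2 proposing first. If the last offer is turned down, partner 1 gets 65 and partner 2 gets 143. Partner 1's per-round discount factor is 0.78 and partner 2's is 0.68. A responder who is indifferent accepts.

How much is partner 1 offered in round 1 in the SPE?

512.46

Round 2 (partner 1 proposes): partner 2 gets 143 if talks fail, so partner 1 offers 143 and keeps 657.
Round 1 (partner 2 proposes): partner 1 can get 657 next round, worth 0.78 × 657 = 512.46 now; partner 2 offers that and keeps 287.54.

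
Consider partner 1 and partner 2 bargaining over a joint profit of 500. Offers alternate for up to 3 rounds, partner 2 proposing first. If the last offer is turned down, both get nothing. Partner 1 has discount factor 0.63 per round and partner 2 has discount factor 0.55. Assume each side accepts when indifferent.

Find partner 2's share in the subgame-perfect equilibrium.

Round 3 (partner 2 proposes): rejection yields 0 for partner 1; partner 2 offers 0 and keeps 500.
Round 2 (partner 1 proposes): partner 2 can get 500 next round, worth 0.55 × 500 = 275 now, so partner 1 offers 275, keeping 225.
Round 1 (partner 2 proposes): partner 1 can get 225 next round, worth 0.63 × 225 = 141.75 now; partner 2 offers that and keeps 358.25.

358.25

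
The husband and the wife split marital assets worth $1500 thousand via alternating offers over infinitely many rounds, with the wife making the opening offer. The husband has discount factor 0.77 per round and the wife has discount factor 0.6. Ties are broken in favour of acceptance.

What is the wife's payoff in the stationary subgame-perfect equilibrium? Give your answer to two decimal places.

In a stationary SPE each proposer offers the other exactly their discounted continuation value.
If the wife keeps x when proposing and the husband keeps y when proposing, then x = 1500 − 0.77y and y = 1500 − 0.6x.
Solving: x = 1500(1 − 0.77) / (1 − 0.6·0.77) = 345 / 0.538 ≈ 641.2639.
The husband gets 1500 − 641.2639 ≈ 858.7361.

641.26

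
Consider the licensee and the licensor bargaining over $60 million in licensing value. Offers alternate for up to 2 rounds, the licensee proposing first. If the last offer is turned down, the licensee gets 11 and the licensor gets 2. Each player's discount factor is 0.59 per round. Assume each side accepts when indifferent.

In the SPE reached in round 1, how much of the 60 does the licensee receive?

Round 2 (the licensor proposes): the licensee gets 11 if talks fail, so the licensor offers 11 and keeps 49.
Round 1 (the licensee proposes): the licensor can get 49 next round, worth 0.59 × 49 = 28.91 now. The licensee offers 28.91 and keeps 60 − 28.91 = 31.09.

31.09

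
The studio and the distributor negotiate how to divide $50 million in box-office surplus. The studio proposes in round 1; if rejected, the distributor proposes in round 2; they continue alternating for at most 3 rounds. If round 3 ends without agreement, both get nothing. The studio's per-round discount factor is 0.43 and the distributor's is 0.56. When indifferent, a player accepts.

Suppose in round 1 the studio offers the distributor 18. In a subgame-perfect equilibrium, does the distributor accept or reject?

Round 3 (the studio proposes): rejection yields 0 for the distributor; the studio offers 0 and keeps 50.
Round 2 (the distributor proposes): the studio can get 50 next round, worth 0.43 × 50 = 21.5 now; the distributor offers that and keeps 28.5.
So by rejecting in round 1, the distributor gets 28.5 next round, worth 0.56 × 28.5 = 15.96 now.
Offer 18 ≥ 15.96, so the distributor accepts.

Accept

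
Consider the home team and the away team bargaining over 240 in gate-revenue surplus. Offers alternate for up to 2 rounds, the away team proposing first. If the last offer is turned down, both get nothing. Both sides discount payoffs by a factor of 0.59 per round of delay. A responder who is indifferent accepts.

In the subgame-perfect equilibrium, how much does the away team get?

Round 2 (the home team proposes): the away team will accept anything ≥ 0, so the home team offers 0 and keeps 240.
Round 1 (the away team proposes): the home team can get 240 next round, worth 0.59 × 240 = 141.6 now. The away team offers 141.6 and keeps 240 − 141.6 = 98.4.

98.4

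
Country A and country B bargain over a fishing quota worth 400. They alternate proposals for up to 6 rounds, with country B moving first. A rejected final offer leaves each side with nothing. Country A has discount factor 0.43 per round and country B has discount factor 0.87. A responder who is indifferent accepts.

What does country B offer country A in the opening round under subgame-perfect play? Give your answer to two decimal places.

Round 6 (country A proposes): rejection yields 0 for country B; country A offers 0 and keeps 400.
Round 5 (country B proposes): country A can get 400 next round, worth 0.43 × 400 = 172 now. Country B offers 172 and keeps 400 − 172 = 228.
Round 4 (country A proposes): country B can get 228 next round, worth 0.87 × 228 = 198.36 now, so country A offers 198.36, keeping 201.64.
Round 3 (country B proposes): country A can get 201.64 next round, worth 0.43 × 201.64 = 86.7052 now, so country B offers 86.7052, keeping 313.2948.
Round 2 (country A proposes): country B can get 313.2948 next round, worth 0.87 × 313.2948 = 272.566476 now, so country A offers 272.566476, keeping 127.433524.
Round 1 (country B proposes): country A can get 127.433524 next round, worth 0.43 × 127.433524 = 54.79641532 now, so country B offers 54.79641532, keeping 345.20358468.

54.80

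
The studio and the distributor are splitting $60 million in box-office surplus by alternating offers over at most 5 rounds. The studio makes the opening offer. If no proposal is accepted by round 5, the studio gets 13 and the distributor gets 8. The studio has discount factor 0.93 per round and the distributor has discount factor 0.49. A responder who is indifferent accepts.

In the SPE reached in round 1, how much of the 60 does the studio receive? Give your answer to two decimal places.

Round 5 (the studio proposes): the distributor gets 8 if talks fail, so the studio offers 8 and keeps 52.
Round 4 (the distributor proposes): the studio can get 52 next round, worth 0.93 × 52 = 48.36 now; the distributor offers that and keeps 11.64.
Round 3 (the studio proposes): the distributor can get 11.64 next round, worth 0.49 × 11.64 = 5.7036 now; the studio offers that and keeps 54.2964.
Round 2 (the distributor proposes): the studio can get 54.2964 next round, worth 0.93 × 54.2964 = 50.495652 now; the distributor offers that and keeps 9.504348.
Round 1 (the studio proposes): the distributor can get 9.504348 next round, worth 0.49 × 9.504348 = 4.65713052 now. The studio offers 4.65713052 and keeps 60 − 4.65713052 = 55.34286948.

55.34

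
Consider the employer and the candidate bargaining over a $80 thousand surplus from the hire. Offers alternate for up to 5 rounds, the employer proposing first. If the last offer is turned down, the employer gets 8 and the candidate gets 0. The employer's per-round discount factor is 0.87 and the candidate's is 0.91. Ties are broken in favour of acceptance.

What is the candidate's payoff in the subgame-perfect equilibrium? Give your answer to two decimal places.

By backward induction:
Round 5 (the employer proposes): the candidate will accept anything ≥ 0, so the employer offers 0 and keeps 80.
Round 4 (the candidate proposes): the employer can get 80 next round, worth 0.87 × 80 = 69.6 now, so the candidate offers 69.6, keeping 10.4.
Round 3 (the employer proposes): the candidate can get 10.4 next round, worth 0.91 × 10.4 = 9.464 now. The employer offers 9.464 and keeps 80 − 9.464 = 70.536.
Round 2 (the candidate proposes): the employer can get 70.536 next round, worth 0.87 × 70.536 = 61.36632 now. The candidate offers 61.36632 and keeps 80 − 61.36632 = 18.63368.
Round 1 (the employer proposes): the candidate can get 18.63368 next round, worth 0.91 × 18.63368 = 16.9566488 now. The employer offers 16.9566488 and keeps 80 − 16.9566488 = 63.0433512.

16.96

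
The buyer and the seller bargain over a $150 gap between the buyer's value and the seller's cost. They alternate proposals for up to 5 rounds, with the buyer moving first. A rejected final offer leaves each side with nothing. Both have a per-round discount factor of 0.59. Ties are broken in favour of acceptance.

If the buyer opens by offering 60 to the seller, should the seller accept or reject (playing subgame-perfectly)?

Work out the seller's continuation value if the offer is rejected.
Round 5 (the buyer proposes): rejection yields 0 for the seller; the buyer offers 0 and keeps 150.
Round 4 (the seller proposes): the buyer can get 150 next round, worth 0.59 × 150 = 88.5 now. The seller offers 88.5 and keeps 150 − 88.5 = 61.5.
Round 3 (the buyer proposes): the seller can get 61.5 next round, worth 0.59 × 61.5 = 36.285 now. The buyer offers 36.285 and keeps 150 − 36.285 = 113.715.
Round 2 (the seller proposes): the buyer can get 113.715 next round, worth 0.59 × 113.715 = 67.09185 now; the seller offers that and keeps 82.90815.
So by rejecting in round 1, the seller gets 82.90815 next round, worth 0.59 × 82.90815 = 48.9158085 now.
Offer 60 ≥ 48.9158085, so the seller accepts.

Accept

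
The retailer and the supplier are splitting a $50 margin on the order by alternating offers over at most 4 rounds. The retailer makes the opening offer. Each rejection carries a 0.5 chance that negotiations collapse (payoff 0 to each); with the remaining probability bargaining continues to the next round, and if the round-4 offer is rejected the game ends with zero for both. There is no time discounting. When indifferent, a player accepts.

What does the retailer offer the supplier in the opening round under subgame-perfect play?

18.75

By backward induction:
Round 4 (the supplier proposes): the retailer will accept anything ≥ 0, so the supplier offers 0 and keeps 50.
Round 3 (the retailer proposes): rejecting gives the supplier an expected 0.5 × 50 = 25, so the retailer offers 25, keeping 25.
Round 2 (the supplier proposes): rejecting gives the retailer an expected 0.5 × 25 = 12.5. The supplier offers 12.5 and keeps 50 − 12.5 = 37.5.
Round 1 (the retailer proposes): rejecting gives the supplier an expected 0.5 × 37.5 = 18.75. The retailer offers 18.75 and keeps 50 − 18.75 = 31.25.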